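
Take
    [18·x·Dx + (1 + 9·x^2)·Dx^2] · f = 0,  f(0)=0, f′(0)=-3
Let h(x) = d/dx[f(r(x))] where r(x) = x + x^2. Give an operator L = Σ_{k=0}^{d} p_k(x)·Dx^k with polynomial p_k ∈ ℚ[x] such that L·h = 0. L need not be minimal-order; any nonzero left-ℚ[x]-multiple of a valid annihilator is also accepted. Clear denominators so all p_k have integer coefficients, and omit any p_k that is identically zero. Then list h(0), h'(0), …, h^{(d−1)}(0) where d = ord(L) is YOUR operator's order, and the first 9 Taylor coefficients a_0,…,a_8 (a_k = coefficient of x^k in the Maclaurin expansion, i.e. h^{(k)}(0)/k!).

f: a_k = 0, -3, 0, 9, 0, -243/5, 0, 2187/7, 0, …
Substitute x→r, Dx→(1/r')Dx; clear ⇒ L₀.
Derive L from L₀ (diff closure).
L = (-2 + 18·x + 72·x^2 + 108·x^3 + 54·x^4) + (1 + 2·x + 9·x^2 + 36·x^3 + 45·x^4 + 18·x^5)·Dx  (order 1).
h: a_k = -3, -6, 27, 108, -108, -1404, -1215, 13608, 37179, …
ICs: h(0) = -3.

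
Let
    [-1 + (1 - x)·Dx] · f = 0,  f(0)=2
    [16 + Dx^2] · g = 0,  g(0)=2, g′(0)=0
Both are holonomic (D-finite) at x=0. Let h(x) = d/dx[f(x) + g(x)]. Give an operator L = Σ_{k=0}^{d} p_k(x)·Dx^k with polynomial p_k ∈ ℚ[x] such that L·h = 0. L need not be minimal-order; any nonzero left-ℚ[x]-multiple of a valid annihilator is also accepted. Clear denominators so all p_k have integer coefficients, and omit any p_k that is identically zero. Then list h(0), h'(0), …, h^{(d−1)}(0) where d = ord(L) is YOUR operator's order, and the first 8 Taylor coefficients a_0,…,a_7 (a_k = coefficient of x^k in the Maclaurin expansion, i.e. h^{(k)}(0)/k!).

f: a_k = 2, 2, 2, 2, 2, 2, 2, 2, …
g: a_k = 2, 0, -16, 0, 64/3, 0, -512/45, 0, …
Sum ⇒ L₀ = lclm(L_f,L_g) in ℚ(x)⟨Dx⟩.
h₀' ⇒ L via d/dx closure of L₀.
L = (448 - 512·x + 256·x^2) + (-176 + 432·x - 384·x^2 + 128·x^3)·Dx + (28 - 32·x + 16·x^2)·Dx^2 + (-11 + 27·x - 24·x^2 + 8·x^3)·Dx^3  (order 3).
h: a_k = 2, -28, 6, 280/3, 10, -844/15, 14, 13232/315, …
ICs: h(0) = 2, h′(0) = -28, h′′(0) = 12.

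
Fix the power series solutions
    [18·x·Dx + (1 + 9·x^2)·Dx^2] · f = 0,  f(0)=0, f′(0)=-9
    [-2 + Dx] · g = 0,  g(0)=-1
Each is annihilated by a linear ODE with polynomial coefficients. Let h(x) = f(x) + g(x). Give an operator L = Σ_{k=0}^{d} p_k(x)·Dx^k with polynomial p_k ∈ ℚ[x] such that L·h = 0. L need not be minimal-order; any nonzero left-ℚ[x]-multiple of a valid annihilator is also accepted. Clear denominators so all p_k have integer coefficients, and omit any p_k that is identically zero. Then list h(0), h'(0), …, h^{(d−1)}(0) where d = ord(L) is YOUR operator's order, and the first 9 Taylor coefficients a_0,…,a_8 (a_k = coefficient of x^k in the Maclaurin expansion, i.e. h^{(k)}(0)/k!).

L = (18 - 36·x - 486·x^2 - 324·x^3)·Dx + (-11 + 207·x^2 - 162·x^4)·Dx^2 + (1 + 9·x + 18·x^2 + 81·x^3 + 81·x^4)·Dx^3  (order 3).
h: a_k = -1, -11, -2, 77/3, -2/3, -2191/15, -4/45, 295237/315, -2/315, …
ICs: h(0) = -1, h′(0) = -11, h′′(0) = -4.

f: a_k = 0, -9, 0, 27, 0, -729/5, 0, 6561/7, 0, …
g: a_k = -1, -2, -2, -4/3, -2/3, -4/15, -4/45, -8/315, -2/315, …
h₀=f+g: left-lcm gives L₀, ord ≤ 3.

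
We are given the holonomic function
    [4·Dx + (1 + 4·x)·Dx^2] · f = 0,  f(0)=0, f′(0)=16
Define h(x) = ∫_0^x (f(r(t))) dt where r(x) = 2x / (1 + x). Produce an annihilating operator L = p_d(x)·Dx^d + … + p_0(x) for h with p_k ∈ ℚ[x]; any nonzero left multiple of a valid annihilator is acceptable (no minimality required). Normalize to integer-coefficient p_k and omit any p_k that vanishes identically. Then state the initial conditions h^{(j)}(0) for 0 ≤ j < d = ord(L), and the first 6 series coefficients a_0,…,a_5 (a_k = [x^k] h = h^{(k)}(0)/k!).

L = (10 + 18·x)·Dx^2 + (1 + 10·x + 9·x^2)·Dx^3  (order 3).
h: a_k = 0, 0, 16, -160/3, 728/3, -1312, …
ICs: h(0) = 0, h′(0) = 0, h′′(0) = 32.

f: a_k = 0, 16, -32, 256/3, -256, 4096/5, …
Change of var in L_f (x↦r) gives L₀.
Integrate: L := L₀·Dx.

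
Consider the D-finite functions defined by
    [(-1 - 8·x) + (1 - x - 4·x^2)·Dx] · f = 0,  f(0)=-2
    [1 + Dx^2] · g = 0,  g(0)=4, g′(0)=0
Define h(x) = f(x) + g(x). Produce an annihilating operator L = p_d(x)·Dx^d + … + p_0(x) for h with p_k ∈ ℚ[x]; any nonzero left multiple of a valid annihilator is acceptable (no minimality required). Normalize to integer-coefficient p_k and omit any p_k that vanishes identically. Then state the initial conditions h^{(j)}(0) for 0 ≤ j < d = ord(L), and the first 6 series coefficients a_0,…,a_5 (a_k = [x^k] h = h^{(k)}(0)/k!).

f: a_k = -2, -2, -10, -18, -58, -130, …
g: a_k = 4, 0, -2, 0, 1/6, 0, …
Sum ⇒ L₀ = lclm(L_f,L_g) in ℚ(x)⟨Dx⟩.
L = (55 + 486·x + 553·x^2 + 1488·x^3 + 80·x^4 + 128·x^5) + (-11 - 11·x - 23·x^2 + 169·x^3 + 348·x^4 + 48·x^5 + 64·x^6)·Dx + (55 + 486·x + 553·x^2 + 1488·x^3 + 80·x^4 + 128·x^5)·Dx^2 + (-11 - 11·x - 23·x^2 + 169·x^3 + 348·x^4 + 48·x^5 + 64·x^6)·Dx^3  (order 3).
h: a_k = 2, -2, -12, -18, -347/6, -130, …
ICs: h(0) = 2, h′(0) = -2, h′′(0) = -24.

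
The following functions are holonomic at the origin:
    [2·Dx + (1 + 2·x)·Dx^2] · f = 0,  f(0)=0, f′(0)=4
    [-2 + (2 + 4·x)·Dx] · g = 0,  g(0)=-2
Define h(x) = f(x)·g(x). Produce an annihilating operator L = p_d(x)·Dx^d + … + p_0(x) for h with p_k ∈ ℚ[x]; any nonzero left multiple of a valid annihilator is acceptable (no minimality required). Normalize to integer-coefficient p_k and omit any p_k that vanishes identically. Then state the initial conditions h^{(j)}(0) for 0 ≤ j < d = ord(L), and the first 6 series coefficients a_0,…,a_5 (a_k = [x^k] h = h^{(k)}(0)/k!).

L = 1 + (1 + 4·x + 4·x^2)·Dx^2  (order 2).
h: a_k = 0, -8, 0, 4/3, -8/3, 71/15, …
ICs: h(0) = 0, h′(0) = -8.

f: a_k = 0, 4, -4, 16/3, -8, 64/5, …
g: a_k = -2, -2, 1, -1, 5/4, -7/4, …
Product ⇒ symmetric product L₀, ord ≤ 2.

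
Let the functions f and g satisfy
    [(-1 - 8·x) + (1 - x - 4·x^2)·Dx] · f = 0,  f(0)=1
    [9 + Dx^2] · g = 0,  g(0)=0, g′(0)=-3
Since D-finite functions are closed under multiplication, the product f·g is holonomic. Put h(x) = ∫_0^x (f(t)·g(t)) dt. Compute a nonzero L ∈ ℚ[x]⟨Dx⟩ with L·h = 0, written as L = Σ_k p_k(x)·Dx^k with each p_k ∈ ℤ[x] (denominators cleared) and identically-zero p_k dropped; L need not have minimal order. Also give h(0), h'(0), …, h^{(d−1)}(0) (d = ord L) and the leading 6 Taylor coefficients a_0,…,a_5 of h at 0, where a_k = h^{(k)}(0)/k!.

L = (-1 + 9·x + 36·x^2)·Dx + (2 + 16·x)·Dx^2 + (-1 + x + 4·x^2)·Dx^3  (order 3).
h: a_k = 0, 0, -3/2, -1, -21/8, -9/2, …
ICs: h(0) = 0, h′(0) = 0, h′′(0) = -3.

f: a_k = 1, 1, 5, 9, 29, 65, …
g: a_k = 0, -3, 0, 9/2, 0, -81/40, …
Sym-product of L_f,L_g gives L₀ (≤ ord 2).
h=∫h₀ ⇒ L = L₀·Dx.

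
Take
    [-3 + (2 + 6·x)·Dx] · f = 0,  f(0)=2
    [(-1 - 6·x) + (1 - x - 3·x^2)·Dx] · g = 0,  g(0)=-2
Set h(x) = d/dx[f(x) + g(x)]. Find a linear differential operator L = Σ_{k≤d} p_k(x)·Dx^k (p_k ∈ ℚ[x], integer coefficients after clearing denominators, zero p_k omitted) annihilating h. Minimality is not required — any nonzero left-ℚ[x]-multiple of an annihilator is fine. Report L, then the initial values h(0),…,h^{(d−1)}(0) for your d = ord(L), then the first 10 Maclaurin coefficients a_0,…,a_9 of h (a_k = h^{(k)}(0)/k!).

f: a_k = 2, 3, -9/4, 27/8, -405/64, 1701/128, -15309/512, 72171/1024, -2814669/16384, 14073345/32768, …
g: a_k = -2, -2, -8, -14, -38, -80, -194, -434, -1016, -2318, …
Sum ⇒ L₀ = lclm(L_f,L_g) in ℚ(x)⟨Dx⟩.
Differentiate: ansatz ord ≤ ord L₀ ⇒ L.
L = (-468 - 2754·x - 7452·x^2 - 6804·x^3 - 7290·x^4) + (-141 - 2052·x - 10179·x^2 - 21384·x^3 - 26001·x^4 - 21870·x^5)·Dx + (38 + 274·x + 546·x^2 - 234·x^3 - 2970·x^4 - 6642·x^5 - 4860·x^6)·Dx^2  (order 2).
h: a_k = 1, -41/2, -255/8, -2837/16, -42695/128, -343911/256, -2605715/1024, -19460813/2048, -556945911/32768, -4234402355/65536, …
ICs: h(0) = 1, h′(0) = -41/2.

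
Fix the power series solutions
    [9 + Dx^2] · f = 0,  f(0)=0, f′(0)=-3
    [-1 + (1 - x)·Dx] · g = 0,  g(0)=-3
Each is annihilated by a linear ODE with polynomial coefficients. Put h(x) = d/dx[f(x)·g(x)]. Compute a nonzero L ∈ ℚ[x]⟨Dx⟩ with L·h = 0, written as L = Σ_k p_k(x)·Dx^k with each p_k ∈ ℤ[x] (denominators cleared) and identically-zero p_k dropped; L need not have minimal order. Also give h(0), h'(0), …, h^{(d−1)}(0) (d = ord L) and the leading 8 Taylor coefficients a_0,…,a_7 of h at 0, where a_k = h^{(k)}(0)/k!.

f: a_k = 0, -3, 0, 9/2, 0, -81/40, 0, 243/560, …
g: a_k = -3, -3, -3, -3, -3, -3, -3, -3, …
h₀=f·g: eliminate ⇒ L₀, order ≤ 2·1.
h₀' ⇒ L via d/dx closure of L₀.
L = (7 - 18·x + 9·x^2) + (-2 + 2·x)·Dx + (1 - 2·x + x^2)·Dx^2  (order 2).
h: a_k = 9, 18, -27/2, -18, 63/8, 189/20, 153/80, 153/70, …
ICs: h(0) = 9, h′(0) = 18.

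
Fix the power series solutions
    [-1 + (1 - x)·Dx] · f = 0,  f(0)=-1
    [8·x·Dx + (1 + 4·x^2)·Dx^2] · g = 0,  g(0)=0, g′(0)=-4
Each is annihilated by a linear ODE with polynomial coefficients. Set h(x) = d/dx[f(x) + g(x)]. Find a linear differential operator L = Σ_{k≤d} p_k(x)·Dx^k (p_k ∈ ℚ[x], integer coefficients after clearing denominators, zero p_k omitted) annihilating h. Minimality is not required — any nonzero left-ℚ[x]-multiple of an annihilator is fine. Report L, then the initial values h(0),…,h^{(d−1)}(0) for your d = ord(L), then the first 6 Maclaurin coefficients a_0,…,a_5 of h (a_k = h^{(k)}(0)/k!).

f: a_k = -1, -1, -1, -1, -1, -1, …
g: a_k = 0, -4, 0, 16/3, 0, -64/5, …
Weyl lclm of L_f,L_g ⇒ L₀ (ord ≤ 3).
h=h₀': d/dx-closure on L₀ ⇒ L.
L = (-8 + 32·x + 96·x^2) + (7 - 8·x - 20·x^2 + 96·x^3)·Dx + (-1 - 3·x - 12·x^3 + 16·x^4)·Dx^2  (order 2).
h: a_k = -5, -2, 13, -4, -69, -6, …
ICs: h(0) = -5, h′(0) = -2.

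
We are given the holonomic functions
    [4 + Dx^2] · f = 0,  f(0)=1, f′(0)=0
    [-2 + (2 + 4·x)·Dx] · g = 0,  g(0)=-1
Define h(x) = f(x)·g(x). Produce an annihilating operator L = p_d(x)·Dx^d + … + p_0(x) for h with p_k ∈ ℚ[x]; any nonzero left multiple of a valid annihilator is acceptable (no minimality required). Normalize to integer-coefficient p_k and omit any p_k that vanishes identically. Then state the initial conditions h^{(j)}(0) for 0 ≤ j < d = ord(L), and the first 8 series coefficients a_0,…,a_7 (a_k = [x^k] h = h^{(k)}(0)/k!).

f: a_k = 1, 0, -2, 0, 2/3, 0, -4/45, 0, …
g: a_k = -1, -1, 1/2, -1/2, 5/8, -7/8, 21/16, -33/16, …
Product ⇒ symmetric product L₀, ord ≤ 2.
L = (7 + 16·x + 16·x^2) + (-2 - 4·x)·Dx + (1 + 4·x + 4·x^2)·Dx^2  (order 2).
h: a_k = -1, -1, 5/2, 3/2, -25/24, -13/24, 349/720, -401/720, …
ICs: h(0) = -1, h′(0) = -1.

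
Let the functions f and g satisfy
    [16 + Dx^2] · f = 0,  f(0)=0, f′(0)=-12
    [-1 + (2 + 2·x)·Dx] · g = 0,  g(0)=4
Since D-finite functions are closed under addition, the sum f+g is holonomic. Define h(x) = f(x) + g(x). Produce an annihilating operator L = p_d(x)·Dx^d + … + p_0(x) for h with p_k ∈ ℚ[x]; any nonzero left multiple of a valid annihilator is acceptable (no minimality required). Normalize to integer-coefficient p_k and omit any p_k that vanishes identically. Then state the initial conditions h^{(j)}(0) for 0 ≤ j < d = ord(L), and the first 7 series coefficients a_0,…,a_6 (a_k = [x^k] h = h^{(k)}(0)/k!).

f: a_k = 0, -12, 0, 32, 0, -128/5, 0, …
g: a_k = 4, 2, -1/2, 1/4, -5/32, 7/64, -21/256, …
h₀=f+g: left-lcm gives L₀, ord ≤ 3.
L = (-1072 - 2048·x - 1024·x^2) + (2016 + 6112·x + 6144·x^2 + 2048·x^3)·Dx + (-67 - 128·x - 64·x^2)·Dx^2 + (126 + 382·x + 384·x^2 + 128·x^3)·Dx^3  (order 3).
h: a_k = 4, -10, -1/2, 129/4, -5/32, -8157/320, -21/256, …
ICs: h(0) = 4, h′(0) = -10, h′′(0) = -1.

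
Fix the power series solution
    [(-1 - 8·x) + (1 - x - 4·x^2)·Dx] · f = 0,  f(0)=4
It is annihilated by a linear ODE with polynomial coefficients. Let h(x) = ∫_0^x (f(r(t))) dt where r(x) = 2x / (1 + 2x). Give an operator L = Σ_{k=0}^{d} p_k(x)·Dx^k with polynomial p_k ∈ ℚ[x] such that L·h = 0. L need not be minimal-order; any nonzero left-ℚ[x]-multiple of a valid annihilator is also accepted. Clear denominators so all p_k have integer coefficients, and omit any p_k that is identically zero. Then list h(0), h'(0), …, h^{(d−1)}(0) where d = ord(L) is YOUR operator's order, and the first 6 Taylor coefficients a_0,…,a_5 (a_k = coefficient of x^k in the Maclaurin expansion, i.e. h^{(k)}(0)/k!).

f: a_k = 4, 4, 20, 36, 116, 260, …
L₀ from L_f via x↦r, Dx↦r'^{-1}Dx.
h=∫h₀ ⇒ L = L₀·Dx.
L = (2 + 36·x)·Dx + (-1 - 4·x + 12·x^2 + 32·x^3)·Dx^2  (order 2).
h: a_k = 0, 4, 4, 64/3, 0, 1024/5, …
ICs: h(0) = 0, h′(0) = 4.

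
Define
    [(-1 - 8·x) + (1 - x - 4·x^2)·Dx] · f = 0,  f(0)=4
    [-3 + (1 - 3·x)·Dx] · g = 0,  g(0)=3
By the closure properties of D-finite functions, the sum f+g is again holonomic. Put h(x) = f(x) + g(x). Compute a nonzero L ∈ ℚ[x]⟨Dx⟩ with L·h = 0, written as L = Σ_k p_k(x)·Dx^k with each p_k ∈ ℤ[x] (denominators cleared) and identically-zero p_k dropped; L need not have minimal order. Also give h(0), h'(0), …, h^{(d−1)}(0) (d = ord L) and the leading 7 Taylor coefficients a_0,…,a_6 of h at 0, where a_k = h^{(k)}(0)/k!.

f: a_k = 4, 4, 20, 36, 116, 260, 724, …
g: a_k = 3, 9, 27, 81, 243, 729, 2187, …
h₀=f+g: left-lcm gives L₀, ord ≤ 2.
L = (6 - 72·x + 144·x^2 - 144·x^3) + (4 - 84·x^2 + 252·x^3 - 288·x^4)·Dx + (-1 + 8·x - 21·x^2 + 8·x^3 + 54·x^4 - 72·x^5)·Dx^2  (order 2).
h: a_k = 7, 13, 47, 117, 359, 989, 2911, …
ICs: h(0) = 7, h′(0) = 13.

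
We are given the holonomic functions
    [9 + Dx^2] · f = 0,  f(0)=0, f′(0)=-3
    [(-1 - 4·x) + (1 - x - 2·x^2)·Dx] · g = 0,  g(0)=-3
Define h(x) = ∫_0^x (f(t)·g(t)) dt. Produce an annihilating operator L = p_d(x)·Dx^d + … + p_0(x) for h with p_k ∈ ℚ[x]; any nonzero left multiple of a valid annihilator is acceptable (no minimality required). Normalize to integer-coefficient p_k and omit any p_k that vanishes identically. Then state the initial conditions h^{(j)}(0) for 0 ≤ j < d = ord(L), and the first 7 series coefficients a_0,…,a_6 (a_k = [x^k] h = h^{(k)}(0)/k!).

L = (-5 + 9·x + 18·x^2)·Dx + (2 + 8·x)·Dx^2 + (-1 + x + 2·x^2)·Dx^3  (order 3).
h: a_k = 0, 0, 9/2, 3, 27/8, 63/10, 861/80, …
ICs: h(0) = 0, h′(0) = 0, h′′(0) = 9.

f: a_k = 0, -3, 0, 9/2, 0, -81/40, 0, …
g: a_k = -3, -3, -9, -15, -33, -63, -129, …
L₀ := L_f ⊗_s L_g (sym. prod.), ord ≤ 2.
h=∫₀ˣh₀: take L = L₀·Dx.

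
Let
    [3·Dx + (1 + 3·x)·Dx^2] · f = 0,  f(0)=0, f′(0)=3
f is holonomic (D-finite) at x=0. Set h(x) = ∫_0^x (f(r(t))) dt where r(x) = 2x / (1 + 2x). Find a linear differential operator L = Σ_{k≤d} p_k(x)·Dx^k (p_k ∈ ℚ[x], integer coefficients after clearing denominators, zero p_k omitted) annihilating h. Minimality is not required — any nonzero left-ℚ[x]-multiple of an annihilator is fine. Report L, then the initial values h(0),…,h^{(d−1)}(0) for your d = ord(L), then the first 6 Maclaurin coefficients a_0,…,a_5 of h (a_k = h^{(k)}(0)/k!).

L = (10 + 32·x)·Dx^2 + (1 + 10·x + 16·x^2)·Dx^3  (order 3).
h: a_k = 0, 0, 3, -10, 42, -204, …
ICs: h(0) = 0, h′(0) = 0, h′′(0) = 6.

f: a_k = 0, 3, -9/2, 9, -81/4, 243/5, …
Substitute x→r, Dx→(1/r')Dx; clear ⇒ L₀.
Integrate: L := L₀·Dx.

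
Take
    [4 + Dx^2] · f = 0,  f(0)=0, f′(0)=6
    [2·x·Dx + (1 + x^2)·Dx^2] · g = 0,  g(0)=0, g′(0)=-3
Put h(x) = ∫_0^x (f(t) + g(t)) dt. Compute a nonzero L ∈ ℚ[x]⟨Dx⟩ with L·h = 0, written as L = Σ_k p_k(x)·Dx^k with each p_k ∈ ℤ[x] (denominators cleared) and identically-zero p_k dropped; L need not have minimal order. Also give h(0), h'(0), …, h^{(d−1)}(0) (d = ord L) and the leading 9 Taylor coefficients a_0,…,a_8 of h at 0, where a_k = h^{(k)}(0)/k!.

f: a_k = 0, 6, 0, -4, 0, 4/5, 0, -8/105, 0, …
g: a_k = 0, -3, 0, 1, 0, -3/5, 0, 3/7, 0, …
Sum ⇒ L₀ = lclm(L_f,L_g) in ℚ(x)⟨Dx⟩.
Integrate: L := L₀·Dx.
L = (-32·x + 80·x^3 + 16·x^5)·Dx^2 + (4 + 32·x^2 + 36·x^4 + 8·x^6)·Dx^3 + (-8·x + 20·x^3 + 4·x^5)·Dx^4 + (1 + 8·x^2 + 9·x^4 + 2·x^6)·Dx^5  (order 5).
h: a_k = 0, 0, 3/2, 0, -3/4, 0, 1/30, 0, 37/840, …
ICs: h(0) = 0, h′(0) = 0, h′′(0) = 3, h′′′(0) = 0, h′′′′(0) = -18.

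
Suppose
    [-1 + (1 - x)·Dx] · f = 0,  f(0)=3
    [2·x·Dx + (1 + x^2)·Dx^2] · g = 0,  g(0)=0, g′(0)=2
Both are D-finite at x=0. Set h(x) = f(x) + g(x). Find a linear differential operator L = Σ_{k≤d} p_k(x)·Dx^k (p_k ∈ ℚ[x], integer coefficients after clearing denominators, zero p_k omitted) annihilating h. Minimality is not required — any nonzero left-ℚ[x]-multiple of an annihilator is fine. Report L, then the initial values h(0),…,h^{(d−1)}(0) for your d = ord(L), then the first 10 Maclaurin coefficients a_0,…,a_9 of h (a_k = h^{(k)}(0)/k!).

f: a_k = 3, 3, 3, 3, 3, 3, 3, 3, 3, 3, …
g: a_k = 0, 2, 0, -2/3, 0, 2/5, 0, -2/7, 0, 2/9, …
f+g: L₀ = lclm(L_f,L_g), ord ≤ 1+2.
L = (-2 + 8·x + 6·x^2)·Dx + (4 - 2·x + 4·x^2 + 6·x^3)·Dx^2 + (-1 + x^4)·Dx^3  (order 3).
h: a_k = 3, 5, 3, 7/3, 3, 17/5, 3, 19/7, 3, 29/9, …
ICs: h(0) = 3, h′(0) = 5, h′′(0) = 6.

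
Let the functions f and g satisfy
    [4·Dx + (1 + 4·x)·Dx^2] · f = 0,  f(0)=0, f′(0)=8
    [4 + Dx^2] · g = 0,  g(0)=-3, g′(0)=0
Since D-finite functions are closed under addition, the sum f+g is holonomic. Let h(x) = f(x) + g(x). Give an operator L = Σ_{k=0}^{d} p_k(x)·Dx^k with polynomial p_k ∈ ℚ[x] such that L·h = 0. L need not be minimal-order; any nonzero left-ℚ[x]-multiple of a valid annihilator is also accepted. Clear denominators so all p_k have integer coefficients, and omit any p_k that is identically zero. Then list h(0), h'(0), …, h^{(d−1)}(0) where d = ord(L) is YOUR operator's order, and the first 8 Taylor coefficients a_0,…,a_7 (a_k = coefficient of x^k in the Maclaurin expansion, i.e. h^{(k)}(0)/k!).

L = (400 + 128·x + 256·x^2)·Dx + (36 + 176·x + 192·x^2 + 256·x^3)·Dx^2 + (100 + 32·x + 64·x^2)·Dx^3 + (9 + 44·x + 48·x^2 + 64·x^3)·Dx^4  (order 4).
h: a_k = -3, 8, -10, 128/3, -130, 2048/5, -20476/15, 32768/7, …
ICs: h(0) = -3, h′(0) = 8, h′′(0) = -20, h′′′(0) = 256.

f: a_k = 0, 8, -16, 128/3, -128, 2048/5, -4096/3, 32768/7, …
g: a_k = -3, 0, 6, 0, -2, 0, 4/15, 0, …
f+g: L₀ = lclm(L_f,L_g), ord ≤ 2+2.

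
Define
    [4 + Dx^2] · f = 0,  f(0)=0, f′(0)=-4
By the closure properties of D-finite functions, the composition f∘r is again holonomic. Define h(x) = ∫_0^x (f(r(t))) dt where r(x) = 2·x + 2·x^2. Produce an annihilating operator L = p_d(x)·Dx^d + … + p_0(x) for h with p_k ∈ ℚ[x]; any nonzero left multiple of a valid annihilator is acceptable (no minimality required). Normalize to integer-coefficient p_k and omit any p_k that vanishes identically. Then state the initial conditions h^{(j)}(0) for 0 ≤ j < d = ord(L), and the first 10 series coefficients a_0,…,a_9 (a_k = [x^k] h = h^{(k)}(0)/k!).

L = (16 + 96·x + 192·x^2 + 128·x^3)·Dx - 2·Dx^2 + (1 + 2·x)·Dx^3  (order 3).
h: a_k = 0, 0, -4, -8/3, 16/3, 64/5, 352/45, -64/7, -6464/315, -5632/405, …
ICs: h(0) = 0, h′(0) = 0, h′′(0) = -8.

f: a_k = 0, -4, 0, 8/3, 0, -8/15, 0, 16/315, 0, -8/2835, …
h₀=f(r): pull back L_f along r ⇒ L₀.
Integrate: L := L₀·Dx.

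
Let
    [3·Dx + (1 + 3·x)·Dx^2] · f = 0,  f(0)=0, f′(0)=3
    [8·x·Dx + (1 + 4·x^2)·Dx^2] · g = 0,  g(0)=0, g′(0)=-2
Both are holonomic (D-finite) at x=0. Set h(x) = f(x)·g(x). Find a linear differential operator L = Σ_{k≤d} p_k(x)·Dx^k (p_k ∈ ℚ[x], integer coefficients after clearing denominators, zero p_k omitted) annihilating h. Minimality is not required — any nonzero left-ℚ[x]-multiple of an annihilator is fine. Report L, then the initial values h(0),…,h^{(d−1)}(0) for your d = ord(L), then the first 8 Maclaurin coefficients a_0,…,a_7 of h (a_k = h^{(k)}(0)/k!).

L = (1632 + 8496·x + 23040·x^2 + 110016·x^3 + 207360·x^4 + 269568·x^5 + 82944·x^7)·Dx + (418 + 6672·x + 44112·x^2 + 151488·x^3 + 393984·x^4 + 642816·x^5 + 725760·x^6 + 82944·x^7 + 290304·x^8)·Dx^2 + (204 + 1844·x + 12096·x^2 + 47408·x^3 + 122880·x^4 + 240192·x^5 + 331776·x^6 + 361728·x^7 + 82944·x^8 + 165888·x^9)·Dx^3 + (25 + 246·x + 1217·x^2 + 4128·x^3 + 10624·x^4 + 22080·x^5 + 34272·x^6 + 41472·x^7 + 43776·x^8 + 13824·x^9 + 20736·x^10)·Dx^4  (order 4).
h: a_k = 0, 0, -6, 9, -10, 57/2, -462/5, 1089/5, …
ICs: h(0) = 0, h′(0) = 0, h′′(0) = -12, h′′′(0) = 54.

f: a_k = 0, 3, -9/2, 9, -81/4, 243/5, -243/2, 2187/7, …
g: a_k = 0, -2, 0, 8/3, 0, -32/5, 0, 128/7, …
Product ⇒ symmetric product L₀, ord ≤ 4.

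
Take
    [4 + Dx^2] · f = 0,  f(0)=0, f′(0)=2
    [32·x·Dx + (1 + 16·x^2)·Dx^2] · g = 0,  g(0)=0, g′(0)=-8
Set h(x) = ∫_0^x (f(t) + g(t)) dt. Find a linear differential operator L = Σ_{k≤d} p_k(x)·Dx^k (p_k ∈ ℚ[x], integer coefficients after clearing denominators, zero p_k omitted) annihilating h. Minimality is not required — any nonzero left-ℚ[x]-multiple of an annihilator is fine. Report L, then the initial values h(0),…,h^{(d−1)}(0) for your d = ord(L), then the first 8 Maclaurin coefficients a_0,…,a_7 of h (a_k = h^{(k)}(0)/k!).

f: a_k = 0, 2, 0, -4/3, 0, 4/15, 0, -8/315, …
g: a_k = 0, -8, 0, 128/3, 0, -2048/5, 0, 32768/7, …
f+g: L₀ = lclm(L_f,L_g), ord ≤ 2+2.
∫: right-multiply L₀ by Dx.
L = (-6016·x + 102400·x^3 + 32768·x^5)·Dx^2 + (-28 + 1216·x^2 + 27648·x^4 + 16384·x^6)·Dx^3 + (-1504·x + 25600·x^3 + 8192·x^5)·Dx^4 + (-7 + 304·x^2 + 6912·x^4 + 4096·x^6)·Dx^5  (order 5).
h: a_k = 0, 0, -3, 0, 31/3, 0, -614/9, 0, …
ICs: h(0) = 0, h′(0) = 0, h′′(0) = -6, h′′′(0) = 0, h′′′′(0) = 248.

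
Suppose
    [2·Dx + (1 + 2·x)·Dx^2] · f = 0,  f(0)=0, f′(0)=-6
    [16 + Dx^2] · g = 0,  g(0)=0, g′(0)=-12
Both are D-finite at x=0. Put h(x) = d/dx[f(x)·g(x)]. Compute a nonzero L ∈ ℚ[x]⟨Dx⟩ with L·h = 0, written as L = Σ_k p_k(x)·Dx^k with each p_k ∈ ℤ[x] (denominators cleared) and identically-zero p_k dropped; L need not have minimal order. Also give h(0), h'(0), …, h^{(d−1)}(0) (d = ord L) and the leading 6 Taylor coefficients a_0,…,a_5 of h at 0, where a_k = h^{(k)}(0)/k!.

L = (-896 + 28672·x + 282624·x^2 + 1032192·x^3 + 1826816·x^4 + 1572864·x^5 + 524288·x^6) + (576 + 12416·x + 66560·x^2 + 153600·x^3 + 163840·x^4 + 65536·x^5)·Dx + (280 + 6592·x + 44480·x^2 + 141312·x^3 + 234496·x^4 + 196608·x^5 + 65536·x^6)·Dx^2 + (36 + 776·x + 4160·x^2 + 9600·x^3 + 10240·x^4 + 4096·x^5)·Dx^3 + (21 + 300·x + 1676·x^2 + 4800·x^3 + 7520·x^4 + 6144·x^5 + 2048·x^6)·Dx^4  (order 4).
h: a_k = 0, 144, -216, -384, 240, 768, …
ICs: h(0) = 0, h′(0) = 144, h′′(0) = -432, h′′′(0) = -2304.

f: a_k = 0, -6, 6, -8, 12, -96/5, …
g: a_k = 0, -12, 0, 32, 0, -128/5, …
h₀=f·g: eliminate ⇒ L₀, order ≤ 2·2.
Derive L from L₀ (diff closure).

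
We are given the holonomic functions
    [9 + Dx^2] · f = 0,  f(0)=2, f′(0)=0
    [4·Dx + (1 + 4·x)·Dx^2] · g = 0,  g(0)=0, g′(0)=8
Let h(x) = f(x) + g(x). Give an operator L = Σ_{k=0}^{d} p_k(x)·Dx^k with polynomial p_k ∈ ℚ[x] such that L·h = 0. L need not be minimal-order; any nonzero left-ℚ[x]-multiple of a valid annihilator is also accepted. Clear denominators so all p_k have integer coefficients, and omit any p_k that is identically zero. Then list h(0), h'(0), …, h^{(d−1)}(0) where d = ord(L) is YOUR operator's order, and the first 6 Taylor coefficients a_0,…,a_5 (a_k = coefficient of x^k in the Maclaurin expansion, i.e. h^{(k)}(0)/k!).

L = (3780 + 2592·x + 5184·x^2)·Dx + (369 + 2124·x + 3888·x^2 + 5184·x^3)·Dx^2 + (420 + 288·x + 576·x^2)·Dx^3 + (41 + 236·x + 432·x^2 + 576·x^3)·Dx^4  (order 4).
h: a_k = 2, 8, -25, 128/3, -485/4, 2048/5, …
ICs: h(0) = 2, h′(0) = 8, h′′(0) = -50, h′′′(0) = 256.

f: a_k = 2, 0, -9, 0, 27/4, 0, …
g: a_k = 0, 8, -16, 128/3, -128, 2048/5, …
h₀=f+g: left-lcm gives L₀, ord ≤ 4.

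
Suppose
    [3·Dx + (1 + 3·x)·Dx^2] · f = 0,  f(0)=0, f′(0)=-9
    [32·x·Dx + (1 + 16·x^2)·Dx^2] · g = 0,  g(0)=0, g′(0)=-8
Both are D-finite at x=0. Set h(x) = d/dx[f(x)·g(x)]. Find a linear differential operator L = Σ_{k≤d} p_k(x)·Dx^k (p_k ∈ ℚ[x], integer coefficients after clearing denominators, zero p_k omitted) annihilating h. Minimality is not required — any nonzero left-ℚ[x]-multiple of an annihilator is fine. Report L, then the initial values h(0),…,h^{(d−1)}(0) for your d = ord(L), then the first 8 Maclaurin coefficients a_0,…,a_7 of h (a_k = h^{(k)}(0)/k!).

f: a_k = 0, -9, 27/2, -27, 243/4, -729/5, 729/2, -6561/7, …
g: a_k = 0, -8, 0, 128/3, 0, -2048/5, 0, 32768/7, …
Product ⇒ symmetric product L₀, ord ≤ 4.
h₀' ⇒ L via d/dx closure of L₀.
L = (15744 + 89280·x + 811008·x^2 + 5299200·x^3 + 13271040·x^4 + 17252352·x^5 + 21233664·x^7) + (4258 + 91200·x + 775488·x^2 + 4635648·x^3 + 18247680·x^4 + 41140224·x^5 + 46448640·x^6 + 21233664·x^7 + 74317824·x^8)·Dx + (492 + 12548·x + 131328·x^2 + 747968·x^3 + 3219456·x^4 + 10146816·x^5 + 21233664·x^6 + 24920064·x^7 + 21233664·x^8 + 42467328·x^9)·Dx^2 + (73 + 822·x + 6161·x^2 + 34944·x^3 + 151168·x^4 + 500736·x^5 + 1322496·x^6 + 2654208·x^7 + 3244032·x^8 + 3538944·x^9 + 5308416·x^10)·Dx^3  (order 3).
h: a_k = 0, 144, -324, -672, 450, 111024/5, -204876/5, -1191744/5, …
ICs: h(0) = 0, h′(0) = 144, h′′(0) = -648.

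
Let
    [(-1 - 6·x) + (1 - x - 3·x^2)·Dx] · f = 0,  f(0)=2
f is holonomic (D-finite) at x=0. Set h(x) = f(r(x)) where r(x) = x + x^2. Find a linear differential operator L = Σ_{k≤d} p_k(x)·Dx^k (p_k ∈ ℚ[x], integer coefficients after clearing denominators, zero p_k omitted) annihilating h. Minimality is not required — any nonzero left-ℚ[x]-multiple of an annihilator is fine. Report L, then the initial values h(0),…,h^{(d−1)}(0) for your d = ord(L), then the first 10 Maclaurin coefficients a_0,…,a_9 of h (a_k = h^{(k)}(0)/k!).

f: a_k = 2, 2, 8, 14, 38, 80, 194, 434, 1016, 2318, …
L₀ from L_f via x↦r, Dx↦r'^{-1}Dx.
L = (1 + 8·x + 18·x^2 + 12·x^3) + (-1 + x + 4·x^2 + 6·x^3 + 3·x^4)·Dx  (order 1).
h: a_k = 2, 2, 10, 30, 88, 274, 836, 2550, 7802, 23840, …
ICs: h(0) = 2.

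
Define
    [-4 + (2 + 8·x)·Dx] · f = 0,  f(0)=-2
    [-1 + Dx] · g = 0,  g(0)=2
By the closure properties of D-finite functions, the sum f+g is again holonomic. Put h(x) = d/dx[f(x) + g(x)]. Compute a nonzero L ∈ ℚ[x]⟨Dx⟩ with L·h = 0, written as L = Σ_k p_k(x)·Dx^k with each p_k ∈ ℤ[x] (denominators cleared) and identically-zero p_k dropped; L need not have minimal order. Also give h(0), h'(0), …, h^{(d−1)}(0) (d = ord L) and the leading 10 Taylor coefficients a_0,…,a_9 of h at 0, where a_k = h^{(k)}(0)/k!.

f: a_k = -2, -4, 4, -8, 20, -56, 168, -528, 1716, -5720, …
g: a_k = 2, 2, 1, 1/3, 1/12, 1/60, 1/360, 1/2520, 1/20160, 1/181440, …
Weyl lclm of L_f,L_g ⇒ L₀ (ord ≤ 2).
Differentiate: ansatz ord ≤ ord L₀ ⇒ L.
L = (-14 - 8·x) + (11 - 8·x - 16·x^2)·Dx + (3 + 16·x + 16·x^2)·Dx^2  (order 2).
h: a_k = -2, 10, -23, 241/3, -3359/12, 60481/60, -1330559/360, 34594561/2520, -1037836799/20160, 35286451201/181440, …
ICs: h(0) = -2, h′(0) = 10.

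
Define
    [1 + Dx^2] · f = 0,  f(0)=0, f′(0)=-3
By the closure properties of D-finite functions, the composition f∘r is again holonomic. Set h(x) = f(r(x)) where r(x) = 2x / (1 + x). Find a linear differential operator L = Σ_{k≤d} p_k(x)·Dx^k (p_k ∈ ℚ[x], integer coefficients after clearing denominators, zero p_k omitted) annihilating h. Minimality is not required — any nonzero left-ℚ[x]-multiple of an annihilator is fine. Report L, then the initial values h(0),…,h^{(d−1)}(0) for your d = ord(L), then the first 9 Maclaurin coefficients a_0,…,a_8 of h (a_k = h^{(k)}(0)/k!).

f: a_k = 0, -3, 0, 1/2, 0, -1/40, 0, 1/1680, 0, …
Substitute x→r, Dx→(1/r')Dx; clear ⇒ L₀.
L = 4 + (2 + 6·x + 6·x^2 + 2·x^3)·Dx + (1 + 4·x + 6·x^2 + 4·x^3 + x^4)·Dx^2  (order 2).
h: a_k = 0, -6, 6, -2, -6, 86/5, -30, 4418/105, -758/15, …
ICs: h(0) = 0, h′(0) = -6.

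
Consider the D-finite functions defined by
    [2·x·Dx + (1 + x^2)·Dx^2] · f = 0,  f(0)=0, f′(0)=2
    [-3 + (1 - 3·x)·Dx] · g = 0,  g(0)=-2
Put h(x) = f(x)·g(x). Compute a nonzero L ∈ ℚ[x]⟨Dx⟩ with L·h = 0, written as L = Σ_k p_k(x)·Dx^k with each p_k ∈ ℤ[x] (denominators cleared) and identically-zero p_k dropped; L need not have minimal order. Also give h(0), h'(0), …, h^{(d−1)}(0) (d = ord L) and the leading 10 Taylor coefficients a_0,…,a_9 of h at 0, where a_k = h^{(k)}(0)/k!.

L = 6·x + (6 - 2·x + 12·x^2)·Dx + (-1 + 3·x - x^2 + 3·x^3)·Dx^2  (order 2).
h: a_k = 0, -4, -12, -104/3, -104, -1564/5, -4692/5, -98512/35, -295536/35, -7979612/315, …
ICs: h(0) = 0, h′(0) = -4.

f: a_k = 0, 2, 0, -2/3, 0, 2/5, 0, -2/7, 0, 2/9, …
g: a_k = -2, -6, -18, -54, -162, -486, -1458, -4374, -13122, -39366, …
L₀ := L_f ⊗_s L_g (sym. prod.), ord ≤ 2.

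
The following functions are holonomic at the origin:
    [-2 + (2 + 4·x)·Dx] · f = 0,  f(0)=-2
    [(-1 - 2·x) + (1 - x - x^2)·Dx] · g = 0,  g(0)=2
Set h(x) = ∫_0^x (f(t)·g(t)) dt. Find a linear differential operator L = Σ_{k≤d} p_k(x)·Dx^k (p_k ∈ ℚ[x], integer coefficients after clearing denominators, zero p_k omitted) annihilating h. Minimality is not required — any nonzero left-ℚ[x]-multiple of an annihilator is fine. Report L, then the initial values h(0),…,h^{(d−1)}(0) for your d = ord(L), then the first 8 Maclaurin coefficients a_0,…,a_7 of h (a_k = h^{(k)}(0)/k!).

L = (2 + 3·x + 3·x^2)·Dx + (-1 - x + 3·x^2 + 2·x^3)·Dx^2  (order 2).
h: a_k = 0, -4, -4, -10/3, -5, -11/2, -17/2, -293/28, …
ICs: h(0) = 0, h′(0) = -4.

f: a_k = -2, -2, 1, -1, 5/4, -7/4, 21/8, -33/8, …
g: a_k = 2, 2, 4, 6, 10, 16, 26, 42, …
h₀=f·g: eliminate ⇒ L₀, order ≤ 1·1.
h=∫h₀ ⇒ L = L₀·Dx.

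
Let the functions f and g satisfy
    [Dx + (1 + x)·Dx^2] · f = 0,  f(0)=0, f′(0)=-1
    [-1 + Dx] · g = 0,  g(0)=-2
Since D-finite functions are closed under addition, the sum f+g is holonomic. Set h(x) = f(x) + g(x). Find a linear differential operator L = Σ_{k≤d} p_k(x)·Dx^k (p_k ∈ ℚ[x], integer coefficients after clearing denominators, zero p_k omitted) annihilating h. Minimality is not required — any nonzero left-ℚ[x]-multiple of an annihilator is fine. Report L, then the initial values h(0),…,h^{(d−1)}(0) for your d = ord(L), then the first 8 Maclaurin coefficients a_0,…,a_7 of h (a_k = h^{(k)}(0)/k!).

L = (-3 - x)·Dx + (1 - 2·x - x^2)·Dx^2 + (2 + 3·x + x^2)·Dx^3  (order 3).
h: a_k = -2, -3, -1/2, -2/3, 1/6, -13/60, 59/360, -361/2520, …
ICs: h(0) = -2, h′(0) = -3, h′′(0) = -1.

f: a_k = 0, -1, 1/2, -1/3, 1/4, -1/5, 1/6, -1/7, …
g: a_k = -2, -2, -1, -1/3, -1/12, -1/60, -1/360, -1/2520, …
Weyl lclm of L_f,L_g ⇒ L₀ (ord ≤ 3).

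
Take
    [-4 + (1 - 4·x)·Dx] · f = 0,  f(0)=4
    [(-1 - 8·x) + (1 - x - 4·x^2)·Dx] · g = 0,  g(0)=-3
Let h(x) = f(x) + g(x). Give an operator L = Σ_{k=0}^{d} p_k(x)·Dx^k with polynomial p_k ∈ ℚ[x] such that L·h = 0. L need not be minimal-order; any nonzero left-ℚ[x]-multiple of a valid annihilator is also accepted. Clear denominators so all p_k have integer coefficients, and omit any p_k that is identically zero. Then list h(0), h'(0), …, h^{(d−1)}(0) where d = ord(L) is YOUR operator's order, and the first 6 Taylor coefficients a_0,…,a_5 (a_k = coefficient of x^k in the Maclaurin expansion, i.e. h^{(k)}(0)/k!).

L = (8 - 288·x + 384·x^2 - 512·x^3) + (22 - 8·x - 288·x^2 + 640·x^3 - 1024·x^4)·Dx + (-3 + 23·x - 56·x^2 + 32·x^3 + 128·x^4 - 256·x^5)·Dx^2  (order 2).
h: a_k = 1, 13, 49, 229, 937, 3901, …
ICs: h(0) = 1, h′(0) = 13.

f: a_k = 4, 16, 64, 256, 1024, 4096, …
g: a_k = -3, -3, -15, -27, -87, -195, …
Weyl lclm of L_f,L_g ⇒ L₀ (ord ≤ 2).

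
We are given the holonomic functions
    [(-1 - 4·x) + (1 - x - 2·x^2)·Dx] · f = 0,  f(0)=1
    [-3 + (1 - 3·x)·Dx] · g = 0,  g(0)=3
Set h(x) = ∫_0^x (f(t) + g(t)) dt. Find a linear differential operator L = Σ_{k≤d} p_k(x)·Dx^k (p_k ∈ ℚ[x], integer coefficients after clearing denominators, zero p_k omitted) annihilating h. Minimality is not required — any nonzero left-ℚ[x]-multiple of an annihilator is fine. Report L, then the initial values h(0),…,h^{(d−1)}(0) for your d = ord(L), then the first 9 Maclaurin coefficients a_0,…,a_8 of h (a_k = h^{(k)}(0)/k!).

L = (-36·x + 36·x^2 - 36·x^3)·Dx + (6 - 6·x - 30·x^2 + 54·x^3 - 72·x^4)·Dx^2 + (-1 + 6·x - 12·x^2 + 8·x^3 + 9·x^4 - 18·x^5)·Dx^3  (order 3).
h: a_k = 0, 4, 5, 10, 43/2, 254/5, 125, 2230/7, 3323/4, …
ICs: h(0) = 0, h′(0) = 4, h′′(0) = 10.

f: a_k = 1, 1, 3, 5, 11, 21, 43, 85, 171, …
g: a_k = 3, 9, 27, 81, 243, 729, 2187, 6561, 19683, …
L₀ := lclm(L_f,L_g); ord L₀ ≤ 1+1.
Integrate: L := L₀·Dx.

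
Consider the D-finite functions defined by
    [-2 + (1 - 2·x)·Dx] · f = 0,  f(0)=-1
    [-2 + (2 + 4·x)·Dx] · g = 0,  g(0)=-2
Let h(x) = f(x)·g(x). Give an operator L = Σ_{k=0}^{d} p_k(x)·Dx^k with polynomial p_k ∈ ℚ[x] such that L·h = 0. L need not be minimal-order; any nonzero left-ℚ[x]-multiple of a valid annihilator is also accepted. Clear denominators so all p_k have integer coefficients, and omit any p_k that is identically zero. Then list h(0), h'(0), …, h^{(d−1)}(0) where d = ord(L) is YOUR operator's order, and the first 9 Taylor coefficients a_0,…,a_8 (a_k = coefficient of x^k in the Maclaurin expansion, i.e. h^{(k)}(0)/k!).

f: a_k = -1, -2, -4, -8, -16, -32, -64, -128, -256, …
g: a_k = -2, -2, 1, -1, 5/4, -7/4, 21/8, -33/8, 429/64, …
L₀ := L_f ⊗_s L_g (sym. prod.), ord ≤ 1.
L = (3 + 2·x) + (-1 + 4·x^2)·Dx  (order 1).
h: a_k = 2, 6, 11, 23, 179/4, 365/4, 1439/8, 2911/8, 46147/64, …
ICs: h(0) = 2.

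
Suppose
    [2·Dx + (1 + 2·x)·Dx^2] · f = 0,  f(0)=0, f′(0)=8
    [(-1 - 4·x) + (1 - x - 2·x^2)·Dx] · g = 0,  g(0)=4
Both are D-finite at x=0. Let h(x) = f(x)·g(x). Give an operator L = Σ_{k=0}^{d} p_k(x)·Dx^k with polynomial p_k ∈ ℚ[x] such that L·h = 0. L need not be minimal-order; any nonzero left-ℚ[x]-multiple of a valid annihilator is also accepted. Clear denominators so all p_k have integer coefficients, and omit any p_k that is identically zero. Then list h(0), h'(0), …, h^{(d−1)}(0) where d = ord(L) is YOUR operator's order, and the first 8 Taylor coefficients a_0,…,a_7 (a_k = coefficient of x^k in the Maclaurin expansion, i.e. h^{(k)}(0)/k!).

f: a_k = 0, 8, -8, 32/3, -16, 128/5, -128/3, 512/7, …
g: a_k = 4, 4, 12, 20, 44, 84, 172, 340, …
h₀=f·g: eliminate ⇒ L₀, order ≤ 2·1.
L = (6 + 16·x) + (14·x + 20·x^2)·Dx + (-1 - x + 4·x^2 + 4·x^3)·Dx^2  (order 2).
h: a_k = 0, 32, 0, 320/3, 128/3, 1792/5, 4096/15, 134656/105, …
ICs: h(0) = 0, h′(0) = 32.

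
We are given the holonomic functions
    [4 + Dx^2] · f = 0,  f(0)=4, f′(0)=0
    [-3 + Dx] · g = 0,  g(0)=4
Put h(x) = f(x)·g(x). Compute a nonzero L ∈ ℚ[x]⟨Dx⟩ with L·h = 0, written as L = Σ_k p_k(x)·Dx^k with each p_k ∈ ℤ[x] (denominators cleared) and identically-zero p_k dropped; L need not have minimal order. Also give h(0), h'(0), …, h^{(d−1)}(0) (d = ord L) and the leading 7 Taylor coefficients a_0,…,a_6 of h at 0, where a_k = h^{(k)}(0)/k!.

L = 13 - 6·Dx + Dx^2  (order 2).
h: a_k = 16, 48, 40, -24, -238/3, -398/5, -407/9, …
ICs: h(0) = 16, h′(0) = 48.

f: a_k = 4, 0, -8, 0, 8/3, 0, -16/45, …
g: a_k = 4, 12, 18, 18, 27/2, 81/10, 81/20, …
h₀=f·g: eliminate ⇒ L₀, order ≤ 2·1.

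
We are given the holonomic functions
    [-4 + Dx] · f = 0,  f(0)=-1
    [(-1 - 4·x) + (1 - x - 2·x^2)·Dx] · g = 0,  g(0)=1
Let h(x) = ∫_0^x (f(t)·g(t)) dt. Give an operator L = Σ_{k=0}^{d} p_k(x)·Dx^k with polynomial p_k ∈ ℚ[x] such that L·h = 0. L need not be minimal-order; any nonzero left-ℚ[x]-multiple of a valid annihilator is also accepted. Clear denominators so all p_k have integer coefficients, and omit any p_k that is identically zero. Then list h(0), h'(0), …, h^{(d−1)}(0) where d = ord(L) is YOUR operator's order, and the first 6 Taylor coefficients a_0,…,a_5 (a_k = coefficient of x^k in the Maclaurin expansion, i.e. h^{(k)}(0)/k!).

f: a_k = -1, -4, -8, -32/3, -32/3, -128/15, …
g: a_k = 1, 1, 3, 5, 11, 21, …
Product ⇒ symmetric product L₀, ord ≤ 1.
Integrate: L := L₀·Dx.
L = (5 - 8·x^2)·Dx + (-1 + x + 2·x^2)·Dx^2  (order 2).
h: a_k = 0, -1, -5/2, -5, -107/12, -229/15, …
ICs: h(0) = 0, h′(0) = -1.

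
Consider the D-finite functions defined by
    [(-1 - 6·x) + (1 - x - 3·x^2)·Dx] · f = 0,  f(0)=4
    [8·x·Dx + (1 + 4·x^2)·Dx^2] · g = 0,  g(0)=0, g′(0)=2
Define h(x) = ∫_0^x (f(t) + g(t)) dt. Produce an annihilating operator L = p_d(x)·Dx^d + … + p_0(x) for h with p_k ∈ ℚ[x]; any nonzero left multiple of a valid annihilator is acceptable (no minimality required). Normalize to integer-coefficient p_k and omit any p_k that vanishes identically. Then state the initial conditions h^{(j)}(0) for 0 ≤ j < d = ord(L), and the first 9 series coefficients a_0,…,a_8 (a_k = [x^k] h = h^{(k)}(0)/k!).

f: a_k = 4, 4, 16, 28, 76, 160, 388, 868, 2032, …
g: a_k = 0, 2, 0, -8/3, 0, 32/5, 0, -128/7, 0, …
f+g: L₀ = lclm(L_f,L_g), ord ≤ 1+2.
Integrate: L := L₀·Dx.
L = (-32 + 128·x + 1488·x^2 + 2880·x^3 + 8424·x^4 + 2592·x^6)·Dx^2 + (25 + 160·x + 214·x^2 + 1188·x^3 + 2628·x^4 + 6264·x^5 + 432·x^6 + 2592·x^7)·Dx^3 + (-4 - 9·x - 54·x^2 + 66·x^3 + x^4 + 444·x^5 + 720·x^6 + 144·x^7 + 432·x^8)·Dx^4  (order 4).
h: a_k = 0, 4, 3, 16/3, 19/3, 76/5, 416/15, 388/7, 1487/14, …
ICs: h(0) = 0, h′(0) = 4, h′′(0) = 6, h′′′(0) = 32.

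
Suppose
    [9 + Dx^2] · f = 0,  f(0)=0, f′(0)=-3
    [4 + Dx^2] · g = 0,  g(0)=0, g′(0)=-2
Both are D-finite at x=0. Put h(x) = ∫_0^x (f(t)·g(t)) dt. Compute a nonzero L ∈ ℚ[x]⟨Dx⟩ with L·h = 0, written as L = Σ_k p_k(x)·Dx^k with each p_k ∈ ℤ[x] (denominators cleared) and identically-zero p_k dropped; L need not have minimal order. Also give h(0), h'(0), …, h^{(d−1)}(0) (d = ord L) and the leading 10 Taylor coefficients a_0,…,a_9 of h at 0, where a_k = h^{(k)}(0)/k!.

f: a_k = 0, -3, 0, 9/2, 0, -81/40, 0, 243/560, 0, -243/4480, …
g: a_k = 0, -2, 0, 4/3, 0, -4/15, 0, 8/315, 0, -4/2835, …
f·g: L₀ = L_f ⊗_s L_g, ord ≤ 2·2.
∫: right-multiply L₀ by Dx.
L = 25·Dx + 26·Dx^3 + Dx^5  (order 5).
h: a_k = 0, 0, 0, 2, 0, -13/5, 0, 31/20, 0, -4069/7560, …
ICs: h(0) = 0, h′(0) = 0, h′′(0) = 0, h′′′(0) = 12, h′′′′(0) = 0.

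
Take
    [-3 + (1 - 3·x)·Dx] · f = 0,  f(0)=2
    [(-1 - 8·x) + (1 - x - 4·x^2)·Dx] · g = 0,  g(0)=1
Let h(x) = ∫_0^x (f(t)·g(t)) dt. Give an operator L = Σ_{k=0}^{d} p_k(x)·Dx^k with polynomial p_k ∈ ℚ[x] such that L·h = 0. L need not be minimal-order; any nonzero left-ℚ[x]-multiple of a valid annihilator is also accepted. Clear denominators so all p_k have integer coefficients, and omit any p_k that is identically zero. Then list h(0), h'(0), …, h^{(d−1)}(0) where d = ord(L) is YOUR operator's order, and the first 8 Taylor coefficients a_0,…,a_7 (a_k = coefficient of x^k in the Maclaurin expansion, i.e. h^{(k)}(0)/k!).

f: a_k = 2, 6, 18, 54, 162, 486, 1458, 4374, …
g: a_k = 1, 1, 5, 9, 29, 65, 181, 441, …
f·g: L₀ = L_f ⊗_s L_g, ord ≤ 1·1.
Integrate: L := L₀·Dx.
L = (-4 - 2·x + 36·x^2)·Dx + (1 - 4·x - x^2 + 12·x^3)·Dx^2  (order 2).
h: a_k = 0, 2, 4, 34/3, 30, 418/5, 692/3, 4514/7, …
ICs: h(0) = 0, h′(0) = 2.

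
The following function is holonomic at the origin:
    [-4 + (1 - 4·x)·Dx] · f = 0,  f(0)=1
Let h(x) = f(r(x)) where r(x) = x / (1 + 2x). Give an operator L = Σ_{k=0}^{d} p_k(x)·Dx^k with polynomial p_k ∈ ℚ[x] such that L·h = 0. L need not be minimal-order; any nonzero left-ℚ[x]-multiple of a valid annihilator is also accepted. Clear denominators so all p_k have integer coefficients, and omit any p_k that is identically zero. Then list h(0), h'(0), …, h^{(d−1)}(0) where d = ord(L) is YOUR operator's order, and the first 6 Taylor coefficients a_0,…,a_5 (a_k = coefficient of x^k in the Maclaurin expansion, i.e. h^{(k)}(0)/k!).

f: a_k = 1, 4, 16, 64, 256, 1024, …
f∘r: x↦r, Dx↦Dx/r' in L_f ⇒ L₀.
L = 4 + (-1 + 4·x^2)·Dx  (order 1).
h: a_k = 1, 4, 8, 16, 32, 64, …
ICs: h(0) = 1.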